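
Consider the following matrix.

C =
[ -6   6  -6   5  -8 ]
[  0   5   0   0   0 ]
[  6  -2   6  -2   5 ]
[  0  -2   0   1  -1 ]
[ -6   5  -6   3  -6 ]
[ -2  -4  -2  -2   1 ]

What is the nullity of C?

Row reduce to echelon form.
R3 ← R3 + R1: [0, 4, 0, 3, -3]
R5 ← R5 − R1: [0, -1, 0, -2, 2]
R6 ← R6 − (1/3)·R1: [0, -6, 0, -11/3, 11/3]
R3 ← R3 − (4/5)·R2: [0, 0, 0, 3, -3]
R4 ← R4 + (2/5)·R2: [0, 0, 0, 1, -1]
R5 ← R5 + (1/5)·R2: [0, 0, 0, -2, 2]
R6 ← R6 + (6/5)·R2: [0, 0, 0, -11/3, 11/3]
R4 ← R4 − (1/3)·R3: [0, 0, 0, 0, 0]
R5 ← R5 + (2/3)·R3: [0, 0, 0, 0, 0]
R6 ← R6 + (11/9)·R3: [0, 0, 0, 0, 0]
3 nonzero rows, so rank(C) = 3.
C has 5 columns; by rank–nullity, nullity = 5 − 3 = 2.

2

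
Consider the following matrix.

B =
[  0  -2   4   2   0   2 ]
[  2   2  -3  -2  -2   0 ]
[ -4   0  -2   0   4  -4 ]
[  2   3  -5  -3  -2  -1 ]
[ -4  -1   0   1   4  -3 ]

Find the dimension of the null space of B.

4

Row reduce to echelon form.
Swap R1 ↔ R2
R3 ← R3 + (2)·R1: [0, 4, -8, -4, 0, -4]
R4 ← R4 − R1: [0, 1, -2, -1, 0, -1]
R5 ← R5 + (2)·R1: [0, 3, -6, -3, 0, -3]
R3 ← R3 + (2)·R2: [0, 0, 0, 0, 0, 0]
R4 ← R4 + (1/2)·R2: [0, 0, 0, 0, 0, 0]
R5 ← R5 + (3/2)·R2: [0, 0, 0, 0, 0, 0]
2 nonzero rows, so rank(B) = 2.
B has 6 columns; by rank–nullity, nullity = 6 − 2 = 4.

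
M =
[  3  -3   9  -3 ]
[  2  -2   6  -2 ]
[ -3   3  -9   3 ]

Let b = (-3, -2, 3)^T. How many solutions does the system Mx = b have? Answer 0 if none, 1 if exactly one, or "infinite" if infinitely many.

infinite

Row reduce the augmented matrix [M | b].
R2 ← R2 − (2/3)·R1: [0, 0, 0, 0, 0]
R3 ← R3 + R1: [0, 0, 0, 0, 0]
The echelon form has 1 nonzero rows, and every pivot lies in the first 4 columns, so rank(M) = rank([M|b]) = 1.
The system is consistent.
rank = 1 < 4 unknowns, so there are infinitely many solutions.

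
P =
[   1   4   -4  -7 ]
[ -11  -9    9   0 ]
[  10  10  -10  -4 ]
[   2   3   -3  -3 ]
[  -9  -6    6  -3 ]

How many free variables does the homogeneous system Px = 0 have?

2

Row reduce to echelon form.
R2 ← R2 + (11)·R1: [0, 35, -35, -77]
R3 ← R3 − (10)·R1: [0, -30, 30, 66]
R4 ← R4 − (2)·R1: [0, -5, 5, 11]
R5 ← R5 + (9)·R1: [0, 30, -30, -66]
R3 ← R3 + (6/7)·R2: [0, 0, 0, 0]
R4 ← R4 + (1/7)·R2: [0, 0, 0, 0]
R5 ← R5 − (6/7)·R2: [0, 0, 0, 0]
2 nonzero rows, so rank(P) = 2.
P has 4 columns; by rank–nullity, nullity = 4 − 2 = 2.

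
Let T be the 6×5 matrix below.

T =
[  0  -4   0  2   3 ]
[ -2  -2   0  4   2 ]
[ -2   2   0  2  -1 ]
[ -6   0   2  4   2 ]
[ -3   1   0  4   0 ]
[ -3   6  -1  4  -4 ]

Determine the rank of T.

3

Row reduce to echelon form.
Swap R1 ↔ R2
R3 ← R3 − R1: [0, 4, 0, -2, -3]
R4 ← R4 − (3)·R1: [0, 6, 2, -8, -4]
R5 ← R5 − (3/2)·R1: [0, 4, 0, -2, -3]
R6 ← R6 − (3/2)·R1: [0, 9, -1, -2, -7]
R3 ← R3 + R2: [0, 0, 0, 0, 0]
R4 ← R4 + (3/2)·R2: [0, 0, 2, -5, 1/2]
R5 ← R5 + R2: [0, 0, 0, 0, 0]
R6 ← R6 + (9/4)·R2: [0, 0, -1, 5/2, -1/4]
Swap R3 ↔ R4
R6 ← R6 + (1/2)·R3: [0, 0, 0, 0, 0]
Echelon form has 3 nonzero rows, so rank(T) = 3.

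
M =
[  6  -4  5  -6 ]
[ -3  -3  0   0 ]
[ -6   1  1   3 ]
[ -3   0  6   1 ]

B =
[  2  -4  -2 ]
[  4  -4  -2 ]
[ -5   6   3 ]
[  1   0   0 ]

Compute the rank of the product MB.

2

First compute MB:
[[-35,  22,  11],
 [-18,  24,  12],
 [-10,  26,  13],
 [-35,  48,  24]]
Now row reduce the product.
R2 ← R2 − (18/35)·R1: [0, 444/35, 222/35]
R3 ← R3 − (2/7)·R1: [0, 138/7, 69/7]
R4 ← R4 − R1: [0, 26, 13]
R3 ← R3 − (115/74)·R2: [0, 0, 0]
R4 ← R4 − (455/222)·R2: [0, 0, 0]
2 nonzero rows, so rank(MB) = 2.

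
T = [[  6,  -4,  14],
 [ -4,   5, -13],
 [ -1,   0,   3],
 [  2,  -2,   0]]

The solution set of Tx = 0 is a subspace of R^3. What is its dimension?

0

Row reduce to echelon form.
R2 ← R2 + (2/3)·R1: [0, 7/3, -11/3]
R3 ← R3 + (1/6)·R1: [0, -2/3, 16/3]
R4 ← R4 − (1/3)·R1: [0, -2/3, -14/3]
R3 ← R3 + (2/7)·R2: [0, 0, 30/7]
R4 ← R4 + (2/7)·R2: [0, 0, -40/7]
R4 ← R4 + (4/3)·R3: [0, 0, 0]
3 nonzero rows, so rank(T) = 3.
T has 3 columns; by rank–nullity, nullity = 3 − 3 = 0.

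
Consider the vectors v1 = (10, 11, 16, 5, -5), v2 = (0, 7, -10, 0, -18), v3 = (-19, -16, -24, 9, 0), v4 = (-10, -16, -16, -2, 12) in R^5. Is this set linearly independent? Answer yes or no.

Form the matrix with these vectors as rows and row reduce.
R3 ← R3 + (19/10)·R1: [0, 49/10, 32/5, 37/2, -19/2]
R4 ← R4 + R1: [0, -5, 0, 3, 7]
R3 ← R3 − (7/10)·R2: [0, 0, 67/5, 37/2, 31/10]
R4 ← R4 + (5/7)·R2: [0, 0, -50/7, 3, -41/7]
R4 ← R4 + (250/469)·R3: [0, 0, 0, 6032/469, -1972/469]
4 nonzero rows, so the 4 vectors span a space of dimension 4.
Since 4 = 4, the vectors are linearly independent.

yes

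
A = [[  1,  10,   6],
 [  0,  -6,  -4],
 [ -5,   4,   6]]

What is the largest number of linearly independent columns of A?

Row reduce to echelon form.
R3 ← R3 + (5)·R1: [0, 54, 36]
R3 ← R3 + (9)·R2: [0, 0, 0]
Echelon form has 2 nonzero rows, so rank(A) = 2.
The rank gives the maximum number of linearly independent columns: 2.

2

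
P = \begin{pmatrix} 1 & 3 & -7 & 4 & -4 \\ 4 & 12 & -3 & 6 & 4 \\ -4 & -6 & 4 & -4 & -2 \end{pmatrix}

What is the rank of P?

3

Row reduce to echelon form.
R2 ← R2 − (4)·R1: [0, 0, 25, -10, 20]
R3 ← R3 + (4)·R1: [0, 6, -24, 12, -18]
Swap R2 ↔ R3
Echelon form has 3 nonzero rows, so rank(P) = 3.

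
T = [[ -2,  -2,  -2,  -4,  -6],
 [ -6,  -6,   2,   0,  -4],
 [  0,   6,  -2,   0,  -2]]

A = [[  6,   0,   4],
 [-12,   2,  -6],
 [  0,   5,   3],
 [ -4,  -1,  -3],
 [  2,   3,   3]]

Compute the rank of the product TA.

3

First compute TA:
[[ 16, -28,  -8],
 [ 28, -14,   6],
 [-76,  -4, -48]]
Now row reduce the product.
R2 ← R2 − (7/4)·R1: [0, 35, 20]
R3 ← R3 + (19/4)·R1: [0, -137, -86]
R3 ← R3 + (137/35)·R2: [0, 0, -54/7]
3 nonzero rows, so rank(TA) = 3.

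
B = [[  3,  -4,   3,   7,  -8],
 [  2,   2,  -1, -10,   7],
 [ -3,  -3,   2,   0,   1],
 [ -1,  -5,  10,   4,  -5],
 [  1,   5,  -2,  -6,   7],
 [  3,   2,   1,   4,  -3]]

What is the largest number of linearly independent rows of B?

5

Row reduce to echelon form.
R2 ← R2 − (2/3)·R1: [0, 14/3, -3, -44/3, 37/3]
R3 ← R3 + R1: [0, -7, 5, 7, -7]
R4 ← R4 + (1/3)·R1: [0, -19/3, 11, 19/3, -23/3]
R5 ← R5 − (1/3)·R1: [0, 19/3, -3, -25/3, 29/3]
R6 ← R6 − R1: [0, 6, -2, -3, 5]
R3 ← R3 + (3/2)·R2: [0, 0, 1/2, -15, 23/2]
R4 ← R4 + (19/14)·R2: [0, 0, 97/14, -95/7, 127/14]
R5 ← R5 − (19/14)·R2: [0, 0, 15/14, 81/7, -99/14]
R6 ← R6 − (9/7)·R2: [0, 0, 13/7, 111/7, -76/7]
R4 ← R4 − (97/7)·R3: [0, 0, 0, 1360/7, -1052/7]
R5 ← R5 − (15/7)·R3: [0, 0, 0, 306/7, -222/7]
R6 ← R6 − (26/7)·R3: [0, 0, 0, 501/7, -375/7]
R5 ← R5 − (9/40)·R4: [0, 0, 0, 0, 21/10]
R6 ← R6 − (501/1360)·R4: [0, 0, 0, 0, 609/340]
R6 ← R6 − (29/34)·R5: [0, 0, 0, 0, 0]
Echelon form has 5 nonzero rows, so rank(B) = 5.
The rank gives the maximum number of linearly independent rows: 5.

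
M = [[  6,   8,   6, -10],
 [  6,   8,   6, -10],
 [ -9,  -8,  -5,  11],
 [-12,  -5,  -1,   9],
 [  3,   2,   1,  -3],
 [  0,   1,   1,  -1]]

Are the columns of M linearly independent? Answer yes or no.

Row reduce M to echelon form.
R2 ← R2 − R1: [0, 0, 0, 0]
R3 ← R3 + (3/2)·R1: [0, 4, 4, -4]
R4 ← R4 + (2)·R1: [0, 11, 11, -11]
R5 ← R5 − (1/2)·R1: [0, -2, -2, 2]
Swap R2 ↔ R3
R4 ← R4 − (11/4)·R2: [0, 0, 0, 0]
R5 ← R5 + (1/2)·R2: [0, 0, 0, 0]
R6 ← R6 − (1/4)·R2: [0, 0, 0, 0]
2 pivots among 4 columns.
Only 2 < 4 pivot columns, so the columns are linearly dependent.

no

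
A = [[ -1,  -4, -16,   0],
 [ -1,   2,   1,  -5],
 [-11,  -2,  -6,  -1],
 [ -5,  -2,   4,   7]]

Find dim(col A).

3

Row reduce to echelon form.
R2 ← R2 − R1: [0, 6, 17, -5]
R3 ← R3 − (11)·R1: [0, 42, 170, -1]
R4 ← R4 − (5)·R1: [0, 18, 84, 7]
R3 ← R3 − (7)·R2: [0, 0, 51, 34]
R4 ← R4 − (3)·R2: [0, 0, 33, 22]
R4 ← R4 − (11/17)·R3: [0, 0, 0, 0]
Echelon form has 3 nonzero rows, so rank(A) = 3.
The column space has dimension equal to the rank: 3.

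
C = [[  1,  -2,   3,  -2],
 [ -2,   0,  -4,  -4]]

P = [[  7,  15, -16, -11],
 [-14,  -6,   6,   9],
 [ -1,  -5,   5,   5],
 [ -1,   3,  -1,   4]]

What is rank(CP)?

First compute CP:
[[ 34,   6, -11, -22],
 [ -6, -22,  16, -14]]
Now row reduce the product.
R2 ← R2 + (3/17)·R1: [0, -356/17, 239/17, -304/17]
2 nonzero rows, so rank(CP) = 2.

2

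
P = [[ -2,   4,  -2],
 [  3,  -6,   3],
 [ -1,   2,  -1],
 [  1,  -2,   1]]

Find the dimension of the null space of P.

2

Row reduce to echelon form.
R2 ← R2 + (3/2)·R1: [0, 0, 0]
R3 ← R3 − (1/2)·R1: [0, 0, 0]
R4 ← R4 + (1/2)·R1: [0, 0, 0]
1 nonzero row, so rank(P) = 1.
P has 3 columns; by rank–nullity, nullity = 3 − 1 = 2.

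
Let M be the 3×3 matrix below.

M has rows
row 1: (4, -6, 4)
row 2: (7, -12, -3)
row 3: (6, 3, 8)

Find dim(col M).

Row reduce to echelon form.
R2 ← R2 − (7/4)·R1: [0, -3/2, -10]
R3 ← R3 − (3/2)·R1: [0, 12, 2]
R3 ← R3 + (8)·R2: [0, 0, -78]
Echelon form has 3 nonzero rows, so rank(M) = 3.
The column space has dimension equal to the rank: 3.

3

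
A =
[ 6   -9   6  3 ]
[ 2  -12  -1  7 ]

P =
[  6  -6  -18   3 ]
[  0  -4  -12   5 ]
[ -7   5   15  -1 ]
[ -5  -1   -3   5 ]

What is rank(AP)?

2

First compute AP:
[[-21,  27,  81, -18],
 [-16,  24,  72, -18]]
Now row reduce the product.
R2 ← R2 − (16/21)·R1: [0, 24/7, 72/7, -30/7]
2 nonzero rows, so rank(AP) = 2.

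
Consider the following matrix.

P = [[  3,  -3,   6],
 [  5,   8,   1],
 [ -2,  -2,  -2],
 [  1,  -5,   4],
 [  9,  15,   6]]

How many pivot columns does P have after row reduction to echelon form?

Row reduce to echelon form.
R2 ← R2 − (5/3)·R1: [0, 13, -9]
R3 ← R3 + (2/3)·R1: [0, -4, 2]
R4 ← R4 − (1/3)·R1: [0, -4, 2]
R5 ← R5 − (3)·R1: [0, 24, -12]
R3 ← R3 + (4/13)·R2: [0, 0, -10/13]
R4 ← R4 + (4/13)·R2: [0, 0, -10/13]
R5 ← R5 − (24/13)·R2: [0, 0, 60/13]
R4 ← R4 − R3: [0, 0, 0]
R5 ← R5 + (6)·R3: [0, 0, 0]
Echelon form has 3 nonzero rows, so rank(P) = 3.
Each nonzero row contributes one pivot column: 3 pivot columns.

3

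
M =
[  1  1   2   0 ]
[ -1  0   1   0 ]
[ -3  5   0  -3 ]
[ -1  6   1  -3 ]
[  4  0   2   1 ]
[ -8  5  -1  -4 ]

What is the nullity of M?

1

Row reduce to echelon form.
R2 ← R2 + R1: [0, 1, 3, 0]
R3 ← R3 + (3)·R1: [0, 8, 6, -3]
R4 ← R4 + R1: [0, 7, 3, -3]
R5 ← R5 − (4)·R1: [0, -4, -6, 1]
R6 ← R6 + (8)·R1: [0, 13, 15, -4]
R3 ← R3 − (8)·R2: [0, 0, -18, -3]
R4 ← R4 − (7)·R2: [0, 0, -18, -3]
R5 ← R5 + (4)·R2: [0, 0, 6, 1]
R6 ← R6 − (13)·R2: [0, 0, -24, -4]
R4 ← R4 − R3: [0, 0, 0, 0]
R5 ← R5 + (1/3)·R3: [0, 0, 0, 0]
R6 ← R6 − (4/3)·R3: [0, 0, 0, 0]
3 nonzero rows, so rank(M) = 3.
M has 4 columns; by rank–nullity, nullity = 4 − 3 = 1.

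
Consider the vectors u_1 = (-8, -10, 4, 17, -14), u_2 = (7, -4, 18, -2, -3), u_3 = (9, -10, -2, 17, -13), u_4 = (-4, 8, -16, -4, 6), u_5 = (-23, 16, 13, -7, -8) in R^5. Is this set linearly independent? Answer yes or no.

no

Form the matrix with these vectors as rows and row reduce.
R2 ← R2 + (7/8)·R1: [0, -51/4, 43/2, 103/8, -61/4]
R3 ← R3 + (9/8)·R1: [0, -85/4, 5/2, 289/8, -115/4]
R4 ← R4 − (1/2)·R1: [0, 13, -18, -25/2, 13]
R5 ← R5 − (23/8)·R1: [0, 179/4, 3/2, -447/8, 129/4]
R3 ← R3 − (5/3)·R2: [0, 0, -100/3, 44/3, -10/3]
R4 ← R4 + (52/51)·R2: [0, 0, 200/51, 32/51, -130/51]
R5 ← R5 + (179/51)·R2: [0, 0, 3925/51, -545/51, -1085/51]
R4 ← R4 + (2/17)·R3: [0, 0, 0, 40/17, -50/17]
R5 ← R5 + (157/68)·R3: [0, 0, 0, 394/17, -985/34]
R5 ← R5 − (197/20)·R4: [0, 0, 0, 0, 0]
4 nonzero rows, so the 5 vectors span a space of dimension 4.
Since 4 < 5, the vectors are linearly dependent.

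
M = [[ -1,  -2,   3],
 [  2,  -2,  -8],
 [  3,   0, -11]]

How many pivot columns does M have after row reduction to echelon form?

Row reduce to echelon form.
R2 ← R2 + (2)·R1: [0, -6, -2]
R3 ← R3 + (3)·R1: [0, -6, -2]
R3 ← R3 − R2: [0, 0, 0]
Echelon form has 2 nonzero rows, so rank(M) = 2.
Each nonzero row contributes one pivot column: 2 pivot columns.

2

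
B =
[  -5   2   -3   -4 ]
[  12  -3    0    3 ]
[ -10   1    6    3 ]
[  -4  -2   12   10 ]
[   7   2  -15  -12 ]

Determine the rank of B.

Row reduce to echelon form.
R2 ← R2 + (12/5)·R1: [0, 9/5, -36/5, -33/5]
R3 ← R3 − (2)·R1: [0, -3, 12, 11]
R4 ← R4 − (4/5)·R1: [0, -18/5, 72/5, 66/5]
R5 ← R5 + (7/5)·R1: [0, 24/5, -96/5, -88/5]
R3 ← R3 + (5/3)·R2: [0, 0, 0, 0]
R4 ← R4 + (2)·R2: [0, 0, 0, 0]
R5 ← R5 − (8/3)·R2: [0, 0, 0, 0]
Echelon form has 2 nonzero rows, so rank(B) = 2.

2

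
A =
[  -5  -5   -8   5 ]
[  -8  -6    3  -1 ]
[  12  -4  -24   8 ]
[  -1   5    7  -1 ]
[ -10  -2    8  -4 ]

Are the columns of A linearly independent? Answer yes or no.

yes

Row reduce A to echelon form.
R2 ← R2 − (8/5)·R1: [0, 2, 79/5, -9]
R3 ← R3 + (12/5)·R1: [0, -16, -216/5, 20]
R4 ← R4 − (1/5)·R1: [0, 6, 43/5, -2]
R5 ← R5 − (2)·R1: [0, 8, 24, -14]
R3 ← R3 + (8)·R2: [0, 0, 416/5, -52]
R4 ← R4 − (3)·R2: [0, 0, -194/5, 25]
R5 ← R5 − (4)·R2: [0, 0, -196/5, 22]
R4 ← R4 + (97/208)·R3: [0, 0, 0, 3/4]
R5 ← R5 + (49/104)·R3: [0, 0, 0, -5/2]
R5 ← R5 + (10/3)·R4: [0, 0, 0, 0]
4 pivots among 4 columns.
Every column is a pivot column, so the columns are linearly independent.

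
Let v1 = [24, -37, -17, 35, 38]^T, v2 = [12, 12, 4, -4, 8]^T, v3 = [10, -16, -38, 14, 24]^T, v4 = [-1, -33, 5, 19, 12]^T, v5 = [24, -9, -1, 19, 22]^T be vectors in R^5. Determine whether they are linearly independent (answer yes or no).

Form the matrix with these vectors as rows and row reduce.
R2 ← R2 − (1/2)·R1: [0, 61/2, 25/2, -43/2, -11]
R3 ← R3 − (5/12)·R1: [0, -7/12, -371/12, -7/12, 49/6]
R4 ← R4 + (1/24)·R1: [0, -829/24, 103/24, 491/24, 163/12]
R5 ← R5 − R1: [0, 28, 16, -16, -16]
R3 ← R3 + (7/366)·R2: [0, 0, -5614/183, -182/183, 1456/183]
R4 ← R4 + (829/732)·R2: [0, 0, 3376/183, -712/183, 206/183]
R5 ← R5 − (56/61)·R2: [0, 0, 276/61, 228/61, -360/61]
R4 ← R4 + (1688/2807)·R3: [0, 0, 0, -1800/401, 2370/401]
R5 ← R5 + (414/2807)·R3: [0, 0, 0, 1440/401, -1896/401]
R5 ← R5 + (4/5)·R4: [0, 0, 0, 0, 0]
4 nonzero rows, so the 5 vectors span a space of dimension 4.
Since 4 < 5, the vectors are linearly dependent.

no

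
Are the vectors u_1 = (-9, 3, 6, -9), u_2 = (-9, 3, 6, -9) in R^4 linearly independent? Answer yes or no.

no

Form the matrix with these vectors as rows and row reduce.
R2 ← R2 − R1: [0, 0, 0, 0]
1 nonzero row, so the 2 vectors span a space of dimension 1.
Since 1 < 2, the vectors are linearly dependent.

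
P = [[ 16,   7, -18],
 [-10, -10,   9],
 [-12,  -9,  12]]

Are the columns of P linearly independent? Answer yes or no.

Row reduce P to echelon form.
R2 ← R2 + (5/8)·R1: [0, -45/8, -9/4]
R3 ← R3 + (3/4)·R1: [0, -15/4, -3/2]
R3 ← R3 − (2/3)·R2: [0, 0, 0]
2 pivots among 3 columns.
Only 2 < 3 pivot columns, so the columns are linearly dependent.

no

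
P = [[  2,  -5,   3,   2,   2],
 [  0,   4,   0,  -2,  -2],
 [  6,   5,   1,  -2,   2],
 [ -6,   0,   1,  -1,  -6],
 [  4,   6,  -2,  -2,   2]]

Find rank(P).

Row reduce to echelon form.
R3 ← R3 − (3)·R1: [0, 20, -8, -8, -4]
R4 ← R4 + (3)·R1: [0, -15, 10, 5, 0]
R5 ← R5 − (2)·R1: [0, 16, -8, -6, -2]
R3 ← R3 − (5)·R2: [0, 0, -8, 2, 6]
R4 ← R4 + (15/4)·R2: [0, 0, 10, -5/2, -15/2]
R5 ← R5 − (4)·R2: [0, 0, -8, 2, 6]
R4 ← R4 + (5/4)·R3: [0, 0, 0, 0, 0]
R5 ← R5 − R3: [0, 0, 0, 0, 0]
Echelon form has 3 nonzero rows, so rank(P) = 3.

3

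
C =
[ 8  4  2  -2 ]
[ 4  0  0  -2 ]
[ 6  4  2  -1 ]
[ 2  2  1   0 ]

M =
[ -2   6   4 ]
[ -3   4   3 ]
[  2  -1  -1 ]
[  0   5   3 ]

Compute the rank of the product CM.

First compute CM:
[[-24,  52,  36],
 [ -8,  14,  10],
 [-20,  45,  31],
 [ -8,  19,  13]]
Now row reduce the product.
R2 ← R2 − (1/3)·R1: [0, -10/3, -2]
R3 ← R3 − (5/6)·R1: [0, 5/3, 1]
R4 ← R4 − (1/3)·R1: [0, 5/3, 1]
R3 ← R3 + (1/2)·R2: [0, 0, 0]
R4 ← R4 + (1/2)·R2: [0, 0, 0]
2 nonzero rows, so rank(CM) = 2.

2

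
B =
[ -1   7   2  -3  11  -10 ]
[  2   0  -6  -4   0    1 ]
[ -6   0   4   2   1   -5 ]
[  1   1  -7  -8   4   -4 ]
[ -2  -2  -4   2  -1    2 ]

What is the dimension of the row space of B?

5

Row reduce to echelon form.
R2 ← R2 + (2)·R1: [0, 14, -2, -10, 22, -19]
R3 ← R3 − (6)·R1: [0, -42, -8, 20, -65, 55]
R4 ← R4 + R1: [0, 8, -5, -11, 15, -14]
R5 ← R5 − (2)·R1: [0, -16, -8, 8, -23, 22]
R3 ← R3 + (3)·R2: [0, 0, -14, -10, 1, -2]
R4 ← R4 − (4/7)·R2: [0, 0, -27/7, -37/7, 17/7, -22/7]
R5 ← R5 + (8/7)·R2: [0, 0, -72/7, -24/7, 15/7, 2/7]
R4 ← R4 − (27/98)·R3: [0, 0, 0, -124/49, 211/98, -127/49]
R5 ← R5 − (36/49)·R3: [0, 0, 0, 192/49, 69/49, 86/49]
R5 ← R5 + (48/31)·R4: [0, 0, 0, 0, 147/31, -70/31]
Echelon form has 5 nonzero rows, so rank(B) = 5.
The row space has dimension equal to the rank: 5.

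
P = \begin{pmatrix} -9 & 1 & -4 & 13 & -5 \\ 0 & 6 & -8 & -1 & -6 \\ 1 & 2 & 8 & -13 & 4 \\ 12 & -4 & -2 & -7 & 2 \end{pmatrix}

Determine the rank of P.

4

Row reduce to echelon form.
R3 ← R3 + (1/9)·R1: [0, 19/9, 68/9, -104/9, 31/9]
R4 ← R4 + (4/3)·R1: [0, -8/3, -22/3, 31/3, -14/3]
R3 ← R3 − (19/54)·R2: [0, 0, 280/27, -605/54, 50/9]
R4 ← R4 + (4/9)·R2: [0, 0, -98/9, 89/9, -22/3]
R4 ← R4 + (21/20)·R3: [0, 0, 0, -15/8, -3/2]
Echelon form has 4 nonzero rows, so rank(P) = 4.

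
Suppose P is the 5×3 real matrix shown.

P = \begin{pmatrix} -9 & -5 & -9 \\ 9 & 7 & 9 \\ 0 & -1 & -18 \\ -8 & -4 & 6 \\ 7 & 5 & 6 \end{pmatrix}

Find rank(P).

3

Row reduce to echelon form.
R2 ← R2 + R1: [0, 2, 0]
R4 ← R4 − (8/9)·R1: [0, 4/9, 14]
R5 ← R5 + (7/9)·R1: [0, 10/9, -1]
R3 ← R3 + (1/2)·R2: [0, 0, -18]
R4 ← R4 − (2/9)·R2: [0, 0, 14]
R5 ← R5 − (5/9)·R2: [0, 0, -1]
R4 ← R4 + (7/9)·R3: [0, 0, 0]
R5 ← R5 − (1/18)·R3: [0, 0, 0]
Echelon form has 3 nonzero rows, so rank(P) = 3.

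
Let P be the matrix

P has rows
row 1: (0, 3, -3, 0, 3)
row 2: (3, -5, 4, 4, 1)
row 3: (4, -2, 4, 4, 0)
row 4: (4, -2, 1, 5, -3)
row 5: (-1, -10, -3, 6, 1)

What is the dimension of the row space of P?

5

Row reduce to echelon form.
Swap R1 ↔ R2
R3 ← R3 − (4/3)·R1: [0, 14/3, -4/3, -4/3, -4/3]
R4 ← R4 − (4/3)·R1: [0, 14/3, -13/3, -1/3, -13/3]
R5 ← R5 + (1/3)·R1: [0, -35/3, -5/3, 22/3, 4/3]
R3 ← R3 − (14/9)·R2: [0, 0, 10/3, -4/3, -6]
R4 ← R4 − (14/9)·R2: [0, 0, 1/3, -1/3, -9]
R5 ← R5 + (35/9)·R2: [0, 0, -40/3, 22/3, 13]
R4 ← R4 − (1/10)·R3: [0, 0, 0, -1/5, -42/5]
R5 ← R5 + (4)·R3: [0, 0, 0, 2, -11]
R5 ← R5 + (10)·R4: [0, 0, 0, 0, -95]
Echelon form has 5 nonzero rows, so rank(P) = 5.
The row space has dimension equal to the rank: 5.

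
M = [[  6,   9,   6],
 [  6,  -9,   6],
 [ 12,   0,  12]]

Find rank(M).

2

Row reduce to echelon form.
R2 ← R2 − R1: [0, -18, 0]
R3 ← R3 − (2)·R1: [0, -18, 0]
R3 ← R3 − R2: [0, 0, 0]
Echelon form has 2 nonzero rows, so rank(M) = 2.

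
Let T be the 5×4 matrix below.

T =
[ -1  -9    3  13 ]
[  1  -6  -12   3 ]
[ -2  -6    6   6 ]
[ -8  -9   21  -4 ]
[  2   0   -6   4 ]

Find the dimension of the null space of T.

1

Row reduce to echelon form.
R2 ← R2 + R1: [0, -15, -9, 16]
R3 ← R3 − (2)·R1: [0, 12, 0, -20]
R4 ← R4 − (8)·R1: [0, 63, -3, -108]
R5 ← R5 + (2)·R1: [0, -18, 0, 30]
R3 ← R3 + (4/5)·R2: [0, 0, -36/5, -36/5]
R4 ← R4 + (21/5)·R2: [0, 0, -204/5, -204/5]
R5 ← R5 − (6/5)·R2: [0, 0, 54/5, 54/5]
R4 ← R4 − (17/3)·R3: [0, 0, 0, 0]
R5 ← R5 + (3/2)·R3: [0, 0, 0, 0]
3 nonzero rows, so rank(T) = 3.
T has 4 columns; by rank–nullity, nullity = 4 − 3 = 1.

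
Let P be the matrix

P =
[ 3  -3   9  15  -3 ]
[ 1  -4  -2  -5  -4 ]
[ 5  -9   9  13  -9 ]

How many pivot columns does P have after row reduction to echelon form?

3

Row reduce to echelon form.
R2 ← R2 − (1/3)·R1: [0, -3, -5, -10, -3]
R3 ← R3 − (5/3)·R1: [0, -4, -6, -12, -4]
R3 ← R3 − (4/3)·R2: [0, 0, 2/3, 4/3, 0]
Echelon form has 3 nonzero rows, so rank(P) = 3.
Each nonzero row contributes one pivot column: 3 pivot columns.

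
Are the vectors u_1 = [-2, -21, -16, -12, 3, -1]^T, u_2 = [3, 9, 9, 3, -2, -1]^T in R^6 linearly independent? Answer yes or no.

yes

Form the matrix with these vectors as rows and row reduce.
R2 ← R2 + (3/2)·R1: [0, -45/2, -15, -15, 5/2, -5/2]
2 nonzero rows, so the 2 vectors span a space of dimension 2.
Since 2 = 2, the vectors are linearly independent.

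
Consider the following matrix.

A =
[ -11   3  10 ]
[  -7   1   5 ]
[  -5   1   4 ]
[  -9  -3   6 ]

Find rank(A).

Row reduce to echelon form.
R2 ← R2 − (7/11)·R1: [0, -10/11, -15/11]
R3 ← R3 − (5/11)·R1: [0, -4/11, -6/11]
R4 ← R4 − (9/11)·R1: [0, -60/11, -24/11]
R3 ← R3 − (2/5)·R2: [0, 0, 0]
R4 ← R4 − (6)·R2: [0, 0, 6]
Swap R3 ↔ R4
Echelon form has 3 nonzero rows, so rank(A) = 3.

3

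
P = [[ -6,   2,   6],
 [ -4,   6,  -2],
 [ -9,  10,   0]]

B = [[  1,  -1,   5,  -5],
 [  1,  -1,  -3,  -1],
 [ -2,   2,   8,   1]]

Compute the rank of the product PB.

First compute PB:
[[-16,  16,  12,  34],
 [  6,  -6, -54,  12],
 [  1,  -1, -75,  35]]
Now row reduce the product.
R2 ← R2 + (3/8)·R1: [0, 0, -99/2, 99/4]
R3 ← R3 + (1/16)·R1: [0, 0, -297/4, 297/8]
R3 ← R3 − (3/2)·R2: [0, 0, 0, 0]
2 nonzero rows, so rank(PB) = 2.

2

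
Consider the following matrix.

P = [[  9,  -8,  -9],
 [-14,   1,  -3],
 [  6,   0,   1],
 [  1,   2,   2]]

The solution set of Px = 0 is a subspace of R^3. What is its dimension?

Row reduce to echelon form.
R2 ← R2 + (14/9)·R1: [0, -103/9, -17]
R3 ← R3 − (2/3)·R1: [0, 16/3, 7]
R4 ← R4 − (1/9)·R1: [0, 26/9, 3]
R3 ← R3 + (48/103)·R2: [0, 0, -95/103]
R4 ← R4 + (26/103)·R2: [0, 0, -133/103]
R4 ← R4 − (7/5)·R3: [0, 0, 0]
3 nonzero rows, so rank(P) = 3.
P has 3 columns; by rank–nullity, nullity = 3 − 3 = 0.

0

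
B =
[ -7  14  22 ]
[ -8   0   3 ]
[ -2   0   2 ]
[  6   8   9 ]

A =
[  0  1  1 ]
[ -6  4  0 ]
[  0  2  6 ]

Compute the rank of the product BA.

3

First compute BA:
[[-84,  93, 125],
 [  0,  -2,  10],
 [  0,   2,  10],
 [-48,  56,  60]]
Now row reduce the product.
R4 ← R4 − (4/7)·R1: [0, 20/7, -80/7]
R3 ← R3 + R2: [0, 0, 20]
R4 ← R4 + (10/7)·R2: [0, 0, 20/7]
R4 ← R4 − (1/7)·R3: [0, 0, 0]
3 nonzero rows, so rank(BA) = 3.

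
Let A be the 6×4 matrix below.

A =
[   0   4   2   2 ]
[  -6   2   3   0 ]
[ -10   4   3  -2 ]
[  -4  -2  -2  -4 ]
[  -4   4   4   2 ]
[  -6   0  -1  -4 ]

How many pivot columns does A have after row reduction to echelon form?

3

Row reduce to echelon form.
Swap R1 ↔ R2
R3 ← R3 − (5/3)·R1: [0, 2/3, -2, -2]
R4 ← R4 − (2/3)·R1: [0, -10/3, -4, -4]
R5 ← R5 − (2/3)·R1: [0, 8/3, 2, 2]
R6 ← R6 − R1: [0, -2, -4, -4]
R3 ← R3 − (1/6)·R2: [0, 0, -7/3, -7/3]
R4 ← R4 + (5/6)·R2: [0, 0, -7/3, -7/3]
R5 ← R5 − (2/3)·R2: [0, 0, 2/3, 2/3]
R6 ← R6 + (1/2)·R2: [0, 0, -3, -3]
R4 ← R4 − R3: [0, 0, 0, 0]
R5 ← R5 + (2/7)·R3: [0, 0, 0, 0]
R6 ← R6 − (9/7)·R3: [0, 0, 0, 0]
Echelon form has 3 nonzero rows, so rank(A) = 3.
Each nonzero row contributes one pivot column: 3 pivot columns.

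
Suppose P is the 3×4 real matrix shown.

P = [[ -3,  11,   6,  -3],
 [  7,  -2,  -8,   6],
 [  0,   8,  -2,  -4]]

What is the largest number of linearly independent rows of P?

Row reduce to echelon form.
R2 ← R2 + (7/3)·R1: [0, 71/3, 6, -1]
R3 ← R3 − (24/71)·R2: [0, 0, -286/71, -260/71]
Echelon form has 3 nonzero rows, so rank(P) = 3.
The rank gives the maximum number of linearly independent rows: 3.

3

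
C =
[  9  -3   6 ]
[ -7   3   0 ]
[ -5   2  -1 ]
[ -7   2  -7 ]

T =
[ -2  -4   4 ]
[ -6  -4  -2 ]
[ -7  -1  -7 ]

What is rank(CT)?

2

First compute CT:
[[-42, -30,   0],
 [ -4,  16, -34],
 [  5,  13, -17],
 [ 51,  27,  17]]
Now row reduce the product.
R2 ← R2 − (2/21)·R1: [0, 132/7, -34]
R3 ← R3 + (5/42)·R1: [0, 66/7, -17]
R4 ← R4 + (17/14)·R1: [0, -66/7, 17]
R3 ← R3 − (1/2)·R2: [0, 0, 0]
R4 ← R4 + (1/2)·R2: [0, 0, 0]
2 nonzero rows, so rank(CT) = 2.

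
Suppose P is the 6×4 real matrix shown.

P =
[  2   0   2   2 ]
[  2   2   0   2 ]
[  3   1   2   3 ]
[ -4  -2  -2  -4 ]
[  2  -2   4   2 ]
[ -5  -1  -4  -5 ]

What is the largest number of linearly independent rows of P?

Row reduce to echelon form.
R2 ← R2 − R1: [0, 2, -2, 0]
R3 ← R3 − (3/2)·R1: [0, 1, -1, 0]
R4 ← R4 + (2)·R1: [0, -2, 2, 0]
R5 ← R5 − R1: [0, -2, 2, 0]
R6 ← R6 + (5/2)·R1: [0, -1, 1, 0]
R3 ← R3 − (1/2)·R2: [0, 0, 0, 0]
R4 ← R4 + R2: [0, 0, 0, 0]
R5 ← R5 + R2: [0, 0, 0, 0]
R6 ← R6 + (1/2)·R2: [0, 0, 0, 0]
Echelon form has 2 nonzero rows, so rank(P) = 2.
The rank gives the maximum number of linearly independent rows: 2.

2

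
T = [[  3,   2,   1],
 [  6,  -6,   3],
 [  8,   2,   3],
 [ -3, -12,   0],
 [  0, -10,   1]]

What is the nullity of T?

Row reduce to echelon form.
R2 ← R2 − (2)·R1: [0, -10, 1]
R3 ← R3 − (8/3)·R1: [0, -10/3, 1/3]
R4 ← R4 + R1: [0, -10, 1]
R3 ← R3 − (1/3)·R2: [0, 0, 0]
R4 ← R4 − R2: [0, 0, 0]
R5 ← R5 − R2: [0, 0, 0]
2 nonzero rows, so rank(T) = 2.
T has 3 columns; by rank–nullity, nullity = 3 − 2 = 1.

1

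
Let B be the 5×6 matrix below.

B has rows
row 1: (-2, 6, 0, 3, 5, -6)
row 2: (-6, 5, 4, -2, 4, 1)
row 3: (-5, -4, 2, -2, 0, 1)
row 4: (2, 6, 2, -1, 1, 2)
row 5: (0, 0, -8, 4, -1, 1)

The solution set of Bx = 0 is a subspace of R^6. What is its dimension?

1

Row reduce to echelon form.
R2 ← R2 − (3)·R1: [0, -13, 4, -11, -11, 19]
R3 ← R3 − (5/2)·R1: [0, -19, 2, -19/2, -25/2, 16]
R4 ← R4 + R1: [0, 12, 2, 2, 6, -4]
R3 ← R3 − (19/13)·R2: [0, 0, -50/13, 171/26, 93/26, -153/13]
R4 ← R4 + (12/13)·R2: [0, 0, 74/13, -106/13, -54/13, 176/13]
R4 ← R4 + (37/25)·R3: [0, 0, 0, 79/50, 57/50, -97/25]
R5 ← R5 − (52/25)·R3: [0, 0, 0, -242/25, -211/25, 637/25]
R5 ← R5 + (484/79)·R4: [0, 0, 0, 0, -115/79, 135/79]
5 nonzero rows, so rank(B) = 5.
B has 6 columns; by rank–nullity, nullity = 6 − 5 = 1.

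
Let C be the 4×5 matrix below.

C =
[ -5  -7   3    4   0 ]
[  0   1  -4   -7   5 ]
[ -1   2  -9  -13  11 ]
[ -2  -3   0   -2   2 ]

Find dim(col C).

Row reduce to echelon form.
R3 ← R3 − (1/5)·R1: [0, 17/5, -48/5, -69/5, 11]
R4 ← R4 − (2/5)·R1: [0, -1/5, -6/5, -18/5, 2]
R3 ← R3 − (17/5)·R2: [0, 0, 4, 10, -6]
R4 ← R4 + (1/5)·R2: [0, 0, -2, -5, 3]
R4 ← R4 + (1/2)·R3: [0, 0, 0, 0, 0]
Echelon form has 3 nonzero rows, so rank(C) = 3.
The column space has dimension equal to the rank: 3.

3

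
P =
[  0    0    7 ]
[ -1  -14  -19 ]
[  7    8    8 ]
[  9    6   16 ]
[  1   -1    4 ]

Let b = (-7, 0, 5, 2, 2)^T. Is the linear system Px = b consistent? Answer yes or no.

no

Row reduce the augmented matrix [P | b].
Swap R1 ↔ R2
R3 ← R3 + (7)·R1: [0, -90, -125, 5]
R4 ← R4 + (9)·R1: [0, -120, -155, 2]
R5 ← R5 + R1: [0, -15, -15, 2]
Swap R2 ↔ R3
R4 ← R4 − (4/3)·R2: [0, 0, 35/3, -14/3]
R5 ← R5 − (1/6)·R2: [0, 0, 35/6, 7/6]
R4 ← R4 − (5/3)·R3: [0, 0, 0, 7]
R5 ← R5 − (5/6)·R3: [0, 0, 0, 7]
R5 ← R5 − R4: [0, 0, 0, 0]
The echelon form has 4 nonzero rows; the last pivot sits in the augmented column, so rank(P) = 3 but rank([P|b]) = 4.
Since the ranks differ, the system is inconsistent.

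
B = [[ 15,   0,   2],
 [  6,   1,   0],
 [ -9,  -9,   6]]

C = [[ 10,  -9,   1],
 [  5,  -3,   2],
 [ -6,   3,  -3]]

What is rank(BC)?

First compute BC:
[[138, -129,   9],
 [ 65, -57,   8],
 [-171, 126, -45]]
Now row reduce the product.
R2 ← R2 − (65/138)·R1: [0, 173/46, 173/46]
R3 ← R3 + (57/46)·R1: [0, -1557/46, -1557/46]
R3 ← R3 + (9)·R2: [0, 0, 0]
2 nonzero rows, so rank(BC) = 2.

2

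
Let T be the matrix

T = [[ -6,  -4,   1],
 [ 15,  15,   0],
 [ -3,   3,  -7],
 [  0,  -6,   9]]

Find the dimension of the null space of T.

Row reduce to echelon form.
R2 ← R2 + (5/2)·R1: [0, 5, 5/2]
R3 ← R3 − (1/2)·R1: [0, 5, -15/2]
R3 ← R3 − R2: [0, 0, -10]
R4 ← R4 + (6/5)·R2: [0, 0, 12]
R4 ← R4 + (6/5)·R3: [0, 0, 0]
3 nonzero rows, so rank(T) = 3.
T has 3 columns; by rank–nullity, nullity = 3 − 3 = 0.

0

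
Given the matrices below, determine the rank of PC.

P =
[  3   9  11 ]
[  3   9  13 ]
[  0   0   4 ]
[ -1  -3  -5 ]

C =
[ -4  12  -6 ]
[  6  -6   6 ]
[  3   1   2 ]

First compute PC:
[[ 75,  -7,  58],
 [ 81,  -5,  62],
 [ 12,   4,   8],
 [-29,   1, -22]]
Now row reduce the product.
R2 ← R2 − (27/25)·R1: [0, 64/25, -16/25]
R3 ← R3 − (4/25)·R1: [0, 128/25, -32/25]
R4 ← R4 + (29/75)·R1: [0, -128/75, 32/75]
R3 ← R3 − (2)·R2: [0, 0, 0]
R4 ← R4 + (2/3)·R2: [0, 0, 0]
2 nonzero rows, so rank(PC) = 2.

2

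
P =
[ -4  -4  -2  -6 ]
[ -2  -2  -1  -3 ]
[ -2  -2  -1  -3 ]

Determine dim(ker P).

3

Row reduce to echelon form.
R2 ← R2 − (1/2)·R1: [0, 0, 0, 0]
R3 ← R3 − (1/2)·R1: [0, 0, 0, 0]
1 nonzero row, so rank(P) = 1.
P has 4 columns; by rank–nullity, nullity = 4 − 1 = 3.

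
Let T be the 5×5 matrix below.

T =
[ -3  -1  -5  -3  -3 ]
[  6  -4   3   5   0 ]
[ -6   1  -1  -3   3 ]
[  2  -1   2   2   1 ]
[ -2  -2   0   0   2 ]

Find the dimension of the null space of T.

2

Row reduce to echelon form.
R2 ← R2 + (2)·R1: [0, -6, -7, -1, -6]
R3 ← R3 − (2)·R1: [0, 3, 9, 3, 9]
R4 ← R4 + (2/3)·R1: [0, -5/3, -4/3, 0, -1]
R5 ← R5 − (2/3)·R1: [0, -4/3, 10/3, 2, 4]
R3 ← R3 + (1/2)·R2: [0, 0, 11/2, 5/2, 6]
R4 ← R4 − (5/18)·R2: [0, 0, 11/18, 5/18, 2/3]
R5 ← R5 − (2/9)·R2: [0, 0, 44/9, 20/9, 16/3]
R4 ← R4 − (1/9)·R3: [0, 0, 0, 0, 0]
R5 ← R5 − (8/9)·R3: [0, 0, 0, 0, 0]
3 nonzero rows, so rank(T) = 3.
T has 5 columns; by rank–nullity, nullity = 5 − 3 = 2.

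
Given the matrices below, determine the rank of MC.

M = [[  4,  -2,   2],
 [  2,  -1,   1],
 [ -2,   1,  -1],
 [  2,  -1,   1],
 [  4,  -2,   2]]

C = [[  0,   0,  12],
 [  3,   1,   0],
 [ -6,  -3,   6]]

First compute MC:
[[-18,  -8,  60],
 [ -9,  -4,  30],
 [  9,   4, -30],
 [ -9,  -4,  30],
 [-18,  -8,  60]]
Now row reduce the product.
R2 ← R2 − (1/2)·R1: [0, 0, 0]
R3 ← R3 + (1/2)·R1: [0, 0, 0]
R4 ← R4 − (1/2)·R1: [0, 0, 0]
R5 ← R5 − R1: [0, 0, 0]
1 nonzero row, so rank(MC) = 1.

1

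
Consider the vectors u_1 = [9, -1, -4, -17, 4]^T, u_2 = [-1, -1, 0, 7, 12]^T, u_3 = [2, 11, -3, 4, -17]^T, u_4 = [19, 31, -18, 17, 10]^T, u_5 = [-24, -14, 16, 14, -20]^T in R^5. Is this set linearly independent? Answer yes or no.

no

Form the matrix with these vectors as rows and row reduce.
R2 ← R2 + (1/9)·R1: [0, -10/9, -4/9, 46/9, 112/9]
R3 ← R3 − (2/9)·R1: [0, 101/9, -19/9, 70/9, -161/9]
R4 ← R4 − (19/9)·R1: [0, 298/9, -86/9, 476/9, 14/9]
R5 ← R5 + (8/3)·R1: [0, -50/3, 16/3, -94/3, -28/3]
R3 ← R3 + (101/10)·R2: [0, 0, -33/5, 297/5, 539/5]
R4 ← R4 + (149/5)·R2: [0, 0, -114/5, 1026/5, 1862/5]
R5 ← R5 − (15)·R2: [0, 0, 12, -108, -196]
R4 ← R4 − (38/11)·R3: [0, 0, 0, 0, 0]
R5 ← R5 + (20/11)·R3: [0, 0, 0, 0, 0]
3 nonzero rows, so the 5 vectors span a space of dimension 3.
Since 3 < 5, the vectors are linearly dependent.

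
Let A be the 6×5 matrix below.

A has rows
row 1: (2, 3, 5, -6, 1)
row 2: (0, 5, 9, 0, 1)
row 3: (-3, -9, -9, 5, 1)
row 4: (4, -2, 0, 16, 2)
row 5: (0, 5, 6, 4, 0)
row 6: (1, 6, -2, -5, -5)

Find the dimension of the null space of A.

0

Row reduce to echelon form.
R3 ← R3 + (3/2)·R1: [0, -9/2, -3/2, -4, 5/2]
R4 ← R4 − (2)·R1: [0, -8, -10, 28, 0]
R6 ← R6 − (1/2)·R1: [0, 9/2, -9/2, -2, -11/2]
R3 ← R3 + (9/10)·R2: [0, 0, 33/5, -4, 17/5]
R4 ← R4 + (8/5)·R2: [0, 0, 22/5, 28, 8/5]
R5 ← R5 − R2: [0, 0, -3, 4, -1]
R6 ← R6 − (9/10)·R2: [0, 0, -63/5, -2, -32/5]
R4 ← R4 − (2/3)·R3: [0, 0, 0, 92/3, -2/3]
R5 ← R5 + (5/11)·R3: [0, 0, 0, 24/11, 6/11]
R6 ← R6 + (21/11)·R3: [0, 0, 0, -106/11, 1/11]
R5 ← R5 − (18/253)·R4: [0, 0, 0, 0, 150/253]
R6 ← R6 + (159/506)·R4: [0, 0, 0, 0, -30/253]
R6 ← R6 + (1/5)·R5: [0, 0, 0, 0, 0]
5 nonzero rows, so rank(A) = 5.
A has 5 columns; by rank–nullity, nullity = 5 − 5 = 0.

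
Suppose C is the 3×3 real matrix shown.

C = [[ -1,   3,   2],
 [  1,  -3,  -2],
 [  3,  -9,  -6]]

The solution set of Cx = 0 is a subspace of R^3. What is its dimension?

2

Row reduce to echelon form.
R2 ← R2 + R1: [0, 0, 0]
R3 ← R3 + (3)·R1: [0, 0, 0]
1 nonzero row, so rank(C) = 1.
C has 3 columns; by rank–nullity, nullity = 3 − 1 = 2.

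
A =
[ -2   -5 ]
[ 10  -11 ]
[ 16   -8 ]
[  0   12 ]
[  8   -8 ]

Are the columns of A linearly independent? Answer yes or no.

Row reduce A to echelon form.
R2 ← R2 + (5)·R1: [0, -36]
R3 ← R3 + (8)·R1: [0, -48]
R5 ← R5 + (4)·R1: [0, -28]
R3 ← R3 − (4/3)·R2: [0, 0]
R4 ← R4 + (1/3)·R2: [0, 0]
R5 ← R5 − (7/9)·R2: [0, 0]
2 pivots among 2 columns.
Every column is a pivot column, so the columns are linearly independent.

yes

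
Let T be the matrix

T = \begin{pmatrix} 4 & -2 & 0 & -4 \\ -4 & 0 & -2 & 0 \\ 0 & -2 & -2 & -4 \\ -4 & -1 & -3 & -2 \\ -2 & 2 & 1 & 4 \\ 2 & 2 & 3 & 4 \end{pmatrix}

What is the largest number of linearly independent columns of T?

2

Row reduce to echelon form.
R2 ← R2 + R1: [0, -2, -2, -4]
R4 ← R4 + R1: [0, -3, -3, -6]
R5 ← R5 + (1/2)·R1: [0, 1, 1, 2]
R6 ← R6 − (1/2)·R1: [0, 3, 3, 6]
R3 ← R3 − R2: [0, 0, 0, 0]
R4 ← R4 − (3/2)·R2: [0, 0, 0, 0]
R5 ← R5 + (1/2)·R2: [0, 0, 0, 0]
R6 ← R6 + (3/2)·R2: [0, 0, 0, 0]
Echelon form has 2 nonzero rows, so rank(T) = 2.
The rank gives the maximum number of linearly independent columns: 2.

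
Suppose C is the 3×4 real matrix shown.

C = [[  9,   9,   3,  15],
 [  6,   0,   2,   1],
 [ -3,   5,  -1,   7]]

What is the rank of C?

2

Row reduce to echelon form.
R2 ← R2 − (2/3)·R1: [0, -6, 0, -9]
R3 ← R3 + (1/3)·R1: [0, 8, 0, 12]
R3 ← R3 + (4/3)·R2: [0, 0, 0, 0]
Echelon form has 2 nonzero rows, so rank(C) = 2.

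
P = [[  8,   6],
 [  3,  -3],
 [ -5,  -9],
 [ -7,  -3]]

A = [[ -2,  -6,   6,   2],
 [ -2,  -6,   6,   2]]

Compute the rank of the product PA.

First compute PA:
[[-28, -84,  84,  28],
 [  0,   0,   0,   0],
 [ 28,  84, -84, -28],
 [ 20,  60, -60, -20]]
Now row reduce the product.
R3 ← R3 + R1: [0, 0, 0, 0]
R4 ← R4 + (5/7)·R1: [0, 0, 0, 0]
1 nonzero row, so rank(PA) = 1.

1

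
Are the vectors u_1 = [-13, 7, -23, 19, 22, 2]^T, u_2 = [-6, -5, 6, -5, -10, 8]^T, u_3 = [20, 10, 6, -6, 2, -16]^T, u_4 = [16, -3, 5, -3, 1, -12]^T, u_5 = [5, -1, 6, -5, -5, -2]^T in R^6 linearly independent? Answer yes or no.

Form the matrix with these vectors as rows and row reduce.
R2 ← R2 − (6/13)·R1: [0, -107/13, 216/13, -179/13, -262/13, 92/13]
R3 ← R3 + (20/13)·R1: [0, 270/13, -382/13, 302/13, 466/13, -168/13]
R4 ← R4 + (16/13)·R1: [0, 73/13, -303/13, 265/13, 365/13, -124/13]
R5 ← R5 + (5/13)·R1: [0, 22/13, -37/13, 30/13, 45/13, -16/13]
R3 ← R3 + (270/107)·R2: [0, 0, 1342/107, -1232/107, -1606/107, 528/107]
R4 ← R4 + (73/107)·R2: [0, 0, -1281/107, 1176/107, 1533/107, -504/107]
R5 ← R5 + (22/107)·R2: [0, 0, 61/107, -56/107, -73/107, 24/107]
R4 ← R4 + (21/22)·R3: [0, 0, 0, 0, 0, 0]
R5 ← R5 − (1/22)·R3: [0, 0, 0, 0, 0, 0]
3 nonzero rows, so the 5 vectors span a space of dimension 3.
Since 3 < 5, the vectors are linearly dependent.

no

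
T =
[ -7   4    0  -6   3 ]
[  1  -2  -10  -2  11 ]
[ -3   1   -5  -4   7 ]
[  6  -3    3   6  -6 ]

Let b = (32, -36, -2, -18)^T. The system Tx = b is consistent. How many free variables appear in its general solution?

Row reduce the augmented matrix [T | b].
R2 ← R2 + (1/7)·R1: [0, -10/7, -10, -20/7, 80/7, -220/7]
R3 ← R3 − (3/7)·R1: [0, -5/7, -5, -10/7, 40/7, -110/7]
R4 ← R4 + (6/7)·R1: [0, 3/7, 3, 6/7, -24/7, 66/7]
R3 ← R3 − (1/2)·R2: [0, 0, 0, 0, 0, 0]
R4 ← R4 + (3/10)·R2: [0, 0, 0, 0, 0, 0]
The echelon form has 2 nonzero rows, and every pivot lies in the first 5 columns, so rank(T) = rank([T|b]) = 2.
The system is consistent.
Free variables = (unknowns) − (rank) = 5 − 2 = 3.

3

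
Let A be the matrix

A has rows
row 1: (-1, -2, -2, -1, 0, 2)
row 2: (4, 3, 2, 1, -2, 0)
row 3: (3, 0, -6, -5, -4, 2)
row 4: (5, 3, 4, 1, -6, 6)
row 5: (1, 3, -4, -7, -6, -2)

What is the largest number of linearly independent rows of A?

4

Row reduce to echelon form.
R2 ← R2 + (4)·R1: [0, -5, -6, -3, -2, 8]
R3 ← R3 + (3)·R1: [0, -6, -12, -8, -4, 8]
R4 ← R4 + (5)·R1: [0, -7, -6, -4, -6, 16]
R5 ← R5 + R1: [0, 1, -6, -8, -6, 0]
R3 ← R3 − (6/5)·R2: [0, 0, -24/5, -22/5, -8/5, -8/5]
R4 ← R4 − (7/5)·R2: [0, 0, 12/5, 1/5, -16/5, 24/5]
R5 ← R5 + (1/5)·R2: [0, 0, -36/5, -43/5, -32/5, 8/5]
R4 ← R4 + (1/2)·R3: [0, 0, 0, -2, -4, 4]
R5 ← R5 − (3/2)·R3: [0, 0, 0, -2, -4, 4]
R5 ← R5 − R4: [0, 0, 0, 0, 0, 0]
Echelon form has 4 nonzero rows, so rank(A) = 4.
The rank gives the maximum number of linearly independent rows: 4.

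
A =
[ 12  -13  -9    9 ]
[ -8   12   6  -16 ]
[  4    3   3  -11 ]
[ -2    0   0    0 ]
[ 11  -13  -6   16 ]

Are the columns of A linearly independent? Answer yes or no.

yes

Row reduce A to echelon form.
R2 ← R2 + (2/3)·R1: [0, 10/3, 0, -10]
R3 ← R3 − (1/3)·R1: [0, 22/3, 6, -14]
R4 ← R4 + (1/6)·R1: [0, -13/6, -3/2, 3/2]
R5 ← R5 − (11/12)·R1: [0, -13/12, 9/4, 31/4]
R3 ← R3 − (11/5)·R2: [0, 0, 6, 8]
R4 ← R4 + (13/20)·R2: [0, 0, -3/2, -5]
R5 ← R5 + (13/40)·R2: [0, 0, 9/4, 9/2]
R4 ← R4 + (1/4)·R3: [0, 0, 0, -3]
R5 ← R5 − (3/8)·R3: [0, 0, 0, 3/2]
R5 ← R5 + (1/2)·R4: [0, 0, 0, 0]
4 pivots among 4 columns.
Every column is a pivot column, so the columns are linearly independent.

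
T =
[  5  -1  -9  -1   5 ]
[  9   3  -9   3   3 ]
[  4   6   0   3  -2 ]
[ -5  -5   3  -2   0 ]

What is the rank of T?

3

Row reduce to echelon form.
R2 ← R2 − (9/5)·R1: [0, 24/5, 36/5, 24/5, -6]
R3 ← R3 − (4/5)·R1: [0, 34/5, 36/5, 19/5, -6]
R4 ← R4 + R1: [0, -6, -6, -3, 5]
R3 ← R3 − (17/12)·R2: [0, 0, -3, -3, 5/2]
R4 ← R4 + (5/4)·R2: [0, 0, 3, 3, -5/2]
R4 ← R4 + R3: [0, 0, 0, 0, 0]
Echelon form has 3 nonzero rows, so rank(T) = 3.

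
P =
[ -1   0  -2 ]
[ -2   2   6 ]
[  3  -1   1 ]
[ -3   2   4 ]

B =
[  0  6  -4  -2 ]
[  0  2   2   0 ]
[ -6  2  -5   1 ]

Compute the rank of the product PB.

First compute PB:
[[ 12, -10,  14,   0],
 [-36,   4, -18,  10],
 [ -6,  18, -19,  -5],
 [-24,  -6,  -4,  10]]
Now row reduce the product.
R2 ← R2 + (3)·R1: [0, -26, 24, 10]
R3 ← R3 + (1/2)·R1: [0, 13, -12, -5]
R4 ← R4 + (2)·R1: [0, -26, 24, 10]
R3 ← R3 + (1/2)·R2: [0, 0, 0, 0]
R4 ← R4 − R2: [0, 0, 0, 0]
2 nonzero rows, so rank(PB) = 2.

2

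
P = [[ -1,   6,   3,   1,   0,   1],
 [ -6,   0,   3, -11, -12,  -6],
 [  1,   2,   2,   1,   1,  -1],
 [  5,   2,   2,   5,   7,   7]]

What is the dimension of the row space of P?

4

Row reduce to echelon form.
R2 ← R2 − (6)·R1: [0, -36, -15, -17, -12, -12]
R3 ← R3 + R1: [0, 8, 5, 2, 1, 0]
R4 ← R4 + (5)·R1: [0, 32, 17, 10, 7, 12]
R3 ← R3 + (2/9)·R2: [0, 0, 5/3, -16/9, -5/3, -8/3]
R4 ← R4 + (8/9)·R2: [0, 0, 11/3, -46/9, -11/3, 4/3]
R4 ← R4 − (11/5)·R3: [0, 0, 0, -6/5, 0, 36/5]
Echelon form has 4 nonzero rows, so rank(P) = 4.
The row space has dimension equal to the rank: 4.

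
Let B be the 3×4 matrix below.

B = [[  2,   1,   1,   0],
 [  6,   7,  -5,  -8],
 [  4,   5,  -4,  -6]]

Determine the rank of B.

Row reduce to echelon form.
R2 ← R2 − (3)·R1: [0, 4, -8, -8]
R3 ← R3 − (2)·R1: [0, 3, -6, -6]
R3 ← R3 − (3/4)·R2: [0, 0, 0, 0]
Echelon form has 2 nonzero rows, so rank(B) = 2.

2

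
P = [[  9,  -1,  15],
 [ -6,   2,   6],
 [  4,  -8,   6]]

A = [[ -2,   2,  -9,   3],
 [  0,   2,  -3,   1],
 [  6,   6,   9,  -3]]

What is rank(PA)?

2

First compute PA:
[[ 72, 106,  57, -19],
 [ 48,  28, 102, -34],
 [ 28,  28,  42, -14]]
Now row reduce the product.
R2 ← R2 − (2/3)·R1: [0, -128/3, 64, -64/3]
R3 ← R3 − (7/18)·R1: [0, -119/9, 119/6, -119/18]
R3 ← R3 − (119/384)·R2: [0, 0, 0, 0]
2 nonzero rows, so rank(PA) = 2.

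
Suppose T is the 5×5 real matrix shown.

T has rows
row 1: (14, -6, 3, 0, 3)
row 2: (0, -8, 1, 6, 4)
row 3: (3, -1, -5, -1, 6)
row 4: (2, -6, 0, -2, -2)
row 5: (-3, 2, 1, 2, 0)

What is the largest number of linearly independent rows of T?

Row reduce to echelon form.
R3 ← R3 − (3/14)·R1: [0, 2/7, -79/14, -1, 75/14]
R4 ← R4 − (1/7)·R1: [0, -36/7, -3/7, -2, -17/7]
R5 ← R5 + (3/14)·R1: [0, 5/7, 23/14, 2, 9/14]
R3 ← R3 + (1/28)·R2: [0, 0, -157/28, -11/14, 11/2]
R4 ← R4 − (9/14)·R2: [0, 0, -15/14, -41/7, -5]
R5 ← R5 + (5/56)·R2: [0, 0, 97/56, 71/28, 1]
R4 ← R4 − (30/157)·R3: [0, 0, 0, -896/157, -950/157]
R5 ← R5 + (97/314)·R3: [0, 0, 0, 360/157, 1695/628]
R5 ← R5 + (45/112)·R4: [0, 0, 0, 0, 15/56]
Echelon form has 5 nonzero rows, so rank(T) = 5.
The rank gives the maximum number of linearly independent rows: 5.

5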